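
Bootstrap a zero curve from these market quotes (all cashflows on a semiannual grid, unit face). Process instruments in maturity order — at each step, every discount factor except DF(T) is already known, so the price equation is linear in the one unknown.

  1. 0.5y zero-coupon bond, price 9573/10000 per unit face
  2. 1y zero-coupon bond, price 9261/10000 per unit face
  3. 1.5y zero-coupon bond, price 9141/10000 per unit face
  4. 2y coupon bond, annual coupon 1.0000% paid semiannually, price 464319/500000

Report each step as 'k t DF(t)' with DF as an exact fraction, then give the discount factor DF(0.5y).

step 1 [0.5y] zero: DF = P = 9573/10000 ≈ 0.957300
step 2 [1y] zero: DF = P = 9261/10000 ≈ 0.926100
step 3 [1.5y] zero: DF = P = 9141/10000 ≈ 0.914100
step 4 [2y] bond c/2=1/200: DF=(464319/500000 − 1/200·(0.957300+0.926100+0.914100))/(1+1/200) = 9101/10000 ≈ 0.910100

1 1/2 9573/10000
2 1 9261/10000
3 3/2 9141/10000
4 2 9101/10000
DF(0.5y) = 9573/10000 ≈ 0.957300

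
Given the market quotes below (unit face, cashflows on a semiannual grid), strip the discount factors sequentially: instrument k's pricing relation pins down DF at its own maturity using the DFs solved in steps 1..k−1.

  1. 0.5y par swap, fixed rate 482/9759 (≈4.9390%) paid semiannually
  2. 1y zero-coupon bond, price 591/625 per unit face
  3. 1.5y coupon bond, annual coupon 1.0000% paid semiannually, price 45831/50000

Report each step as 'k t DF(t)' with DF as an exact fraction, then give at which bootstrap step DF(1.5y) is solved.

1 1/2 9759/10000
2 1 591/625
3 3/2 361/400
DF(1.5y) is solved at step 3

step 1 [0.5y] swap r/2=241/9759: DF=(1 − 241/9759·(0))/(1+241/9759) = 9759/10000 ≈ 0.975900
step 2 [1y] zero: DF = P = 591/625 ≈ 0.945600
step 3 [1.5y] bond c/2=1/200: DF=(45831/50000 − 1/200·(0.975900+0.945600))/(1+1/200) = 361/400 ≈ 0.902500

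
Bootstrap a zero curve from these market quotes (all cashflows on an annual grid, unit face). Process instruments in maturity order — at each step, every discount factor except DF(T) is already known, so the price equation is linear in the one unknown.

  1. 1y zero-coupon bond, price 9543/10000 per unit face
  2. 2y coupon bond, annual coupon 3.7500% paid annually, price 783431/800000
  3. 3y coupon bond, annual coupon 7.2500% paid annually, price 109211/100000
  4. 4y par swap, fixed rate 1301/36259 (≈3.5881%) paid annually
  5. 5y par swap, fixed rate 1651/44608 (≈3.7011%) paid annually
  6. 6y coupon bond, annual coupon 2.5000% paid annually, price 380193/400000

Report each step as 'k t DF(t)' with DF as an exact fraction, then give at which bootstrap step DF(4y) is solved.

1 1 9543/10000
2 2 4547/5000
3 3 8923/10000
4 4 8699/10000
5 5 8349/10000
6 6 1637/2000
DF(4y) is solved at step 4

step 1 [1y] zero: DF = P = 9543/10000 ≈ 0.954300
step 2 [2y] bond c/1=3/80: DF=(783431/800000 − 3/80·(0.954300))/(1+3/80) = 4547/5000 ≈ 0.909400
step 3 [3y] bond c/1=29/400: DF=(109211/100000 − 29/400·(0.954300+0.909400))/(1+29/400) = 8923/10000 ≈ 0.892300
step 4 [4y] swap r/1=1301/36259: DF=(1 − 1301/36259·(0.954300+0.909400+0.892300))/(1+1301/36259) = 8699/10000 ≈ 0.869900
step 5 [5y] swap r/1=1651/44608: DF=(1 − 1651/44608·(0.954300+0.909400+0.892300+0.869900))/(1+1651/44608) = 8349/10000 ≈ 0.834900
step 6 [6y] bond c/1=1/40: DF=(380193/400000 − 1/40·(0.954300+0.909400+0.892300+0.869900+0.834900))/(1+1/40) = 1637/2000 ≈ 0.818500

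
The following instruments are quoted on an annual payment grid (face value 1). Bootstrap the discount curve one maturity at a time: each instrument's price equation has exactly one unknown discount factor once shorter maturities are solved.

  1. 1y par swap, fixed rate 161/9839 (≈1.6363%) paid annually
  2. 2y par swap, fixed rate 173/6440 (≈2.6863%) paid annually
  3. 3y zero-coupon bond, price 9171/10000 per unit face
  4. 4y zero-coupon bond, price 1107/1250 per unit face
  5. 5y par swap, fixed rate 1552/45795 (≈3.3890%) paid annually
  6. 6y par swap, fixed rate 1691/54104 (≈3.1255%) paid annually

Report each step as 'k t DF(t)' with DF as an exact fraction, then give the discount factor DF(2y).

step 1 [1y] swap r/1=161/9839: DF=(1 − 161/9839·(0))/(1+161/9839) = 9839/10000 ≈ 0.983900
step 2 [2y] swap r/1=173/6440: DF=(1 − 173/6440·(0.983900))/(1+173/6440) = 9481/10000 ≈ 0.948100
step 3 [3y] zero: DF = P = 9171/10000 ≈ 0.917100
step 4 [4y] zero: DF = P = 1107/1250 ≈ 0.885600
step 5 [5y] swap r/1=1552/45795: DF=(1 − 1552/45795·(0.983900+0.948100+0.917100+0.885600))/(1+1552/45795) = 528/625 ≈ 0.844800
step 6 [6y] swap r/1=1691/54104: DF=(1 − 1691/54104·(0.983900+0.948100+0.917100+0.885600+0.844800))/(1+1691/54104) = 8309/10000 ≈ 0.830900

1 1 9839/10000
2 2 9481/10000
3 3 9171/10000
4 4 1107/1250
5 5 528/625
6 6 8309/10000
DF(2y) = 9481/10000 ≈ 0.948100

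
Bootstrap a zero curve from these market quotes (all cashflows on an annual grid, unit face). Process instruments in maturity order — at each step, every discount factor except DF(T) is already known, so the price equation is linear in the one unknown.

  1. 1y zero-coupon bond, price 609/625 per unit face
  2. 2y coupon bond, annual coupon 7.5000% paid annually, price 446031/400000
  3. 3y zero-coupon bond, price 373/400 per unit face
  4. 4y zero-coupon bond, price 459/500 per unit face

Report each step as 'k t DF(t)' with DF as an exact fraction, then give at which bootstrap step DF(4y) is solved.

1 1 609/625
2 2 9693/10000
3 3 373/400
4 4 459/500
DF(4y) is solved at step 4

step 1 [1y] zero: DF = P = 609/625 ≈ 0.974400
step 2 [2y] bond c/1=3/40: DF=(446031/400000 − 3/40·(0.974400))/(1+3/40) = 9693/10000 ≈ 0.969300
step 3 [3y] zero: DF = P = 373/400 ≈ 0.932500
step 4 [4y] zero: DF = P = 459/500 ≈ 0.918000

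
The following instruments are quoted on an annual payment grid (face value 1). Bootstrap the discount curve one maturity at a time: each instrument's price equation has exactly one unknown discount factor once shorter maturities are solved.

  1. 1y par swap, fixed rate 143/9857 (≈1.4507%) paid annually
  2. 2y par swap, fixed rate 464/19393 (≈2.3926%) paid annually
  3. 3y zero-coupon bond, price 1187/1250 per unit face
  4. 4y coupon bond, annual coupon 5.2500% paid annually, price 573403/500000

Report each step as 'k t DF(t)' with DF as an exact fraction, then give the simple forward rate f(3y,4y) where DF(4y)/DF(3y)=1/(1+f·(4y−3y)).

step 1 [1y] swap r/1=143/9857: DF=(1 − 143/9857·(0))/(1+143/9857) = 9857/10000 ≈ 0.985700
step 2 [2y] swap r/1=464/19393: DF=(1 − 464/19393·(0.985700))/(1+464/19393) = 596/625 ≈ 0.953600
step 3 [3y] zero: DF = P = 1187/1250 ≈ 0.949600
step 4 [4y] bond c/1=21/400: DF=(573403/500000 − 21/400·(0.985700+0.953600+0.949600))/(1+21/400) = 1891/2000 ≈ 0.945500

1 1 9857/10000
2 2 596/625
3 3 1187/1250
4 4 1891/2000
f(3y,4y) = ((1187/1250)/(1891/2000) − 1)/(1) = 41/9455 ≈ 0.4336%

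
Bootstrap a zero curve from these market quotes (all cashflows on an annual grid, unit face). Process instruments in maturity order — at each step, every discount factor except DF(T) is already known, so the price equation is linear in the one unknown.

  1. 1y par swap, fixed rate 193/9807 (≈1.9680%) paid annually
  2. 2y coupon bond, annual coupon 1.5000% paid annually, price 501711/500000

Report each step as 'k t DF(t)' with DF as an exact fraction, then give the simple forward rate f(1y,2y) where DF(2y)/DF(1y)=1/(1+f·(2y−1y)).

1 1 9807/10000
2 2 9741/10000
f(1y,2y) = ((9807/10000)/(9741/10000) − 1)/(1) = 22/3247 ≈ 0.6775%

step 1 [1y] swap r/1=193/9807: DF=(1 − 193/9807·(0))/(1+193/9807) = 9807/10000 ≈ 0.980700
step 2 [2y] bond c/1=3/200: DF=(501711/500000 − 3/200·(0.980700))/(1+3/200) = 9741/10000 ≈ 0.974100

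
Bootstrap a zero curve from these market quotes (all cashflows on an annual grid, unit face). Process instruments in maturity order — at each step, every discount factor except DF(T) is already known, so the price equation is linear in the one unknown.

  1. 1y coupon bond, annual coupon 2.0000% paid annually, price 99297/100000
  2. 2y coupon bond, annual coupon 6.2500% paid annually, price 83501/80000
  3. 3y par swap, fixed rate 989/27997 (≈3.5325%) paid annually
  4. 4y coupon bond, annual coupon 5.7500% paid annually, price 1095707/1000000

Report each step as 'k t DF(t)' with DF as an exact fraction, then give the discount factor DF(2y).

step 1 [1y] bond c/1=1/50: DF=(99297/100000 − 1/50·(0))/(1+1/50) = 1947/2000 ≈ 0.973500
step 2 [2y] bond c/1=1/16: DF=(83501/80000 − 1/16·(0.973500))/(1+1/16) = 9251/10000 ≈ 0.925100
step 3 [3y] swap r/1=989/27997: DF=(1 − 989/27997·(0.973500+0.925100))/(1+989/27997) = 9011/10000 ≈ 0.901100
step 4 [4y] bond c/1=23/400: DF=(1095707/1000000 − 23/400·(0.973500+0.925100+0.901100))/(1+23/400) = 8839/10000 ≈ 0.883900

1 1 1947/2000
2 2 9251/10000
3 3 9011/10000
4 4 8839/10000
DF(2y) = 9251/10000 ≈ 0.925100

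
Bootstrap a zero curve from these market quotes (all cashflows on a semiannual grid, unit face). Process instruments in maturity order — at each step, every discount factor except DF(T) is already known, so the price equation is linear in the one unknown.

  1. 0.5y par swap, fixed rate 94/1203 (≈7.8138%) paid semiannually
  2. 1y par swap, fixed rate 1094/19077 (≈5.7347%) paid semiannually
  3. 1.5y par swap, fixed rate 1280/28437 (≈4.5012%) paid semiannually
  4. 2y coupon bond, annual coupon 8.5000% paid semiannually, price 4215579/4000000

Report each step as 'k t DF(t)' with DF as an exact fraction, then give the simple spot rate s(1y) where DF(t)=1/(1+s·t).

1 1/2 1203/1250
2 1 9453/10000
3 3/2 117/125
4 2 179/200
s(1y) = (1/(9453/10000) − 1)/(1) = 547/9453 ≈ 5.7865%

step 1 [0.5y] swap r/2=47/1203: DF=(1 − 47/1203·(0))/(1+47/1203) = 1203/1250 ≈ 0.962400
step 2 [1y] swap r/2=547/19077: DF=(1 − 547/19077·(0.962400))/(1+547/19077) = 9453/10000 ≈ 0.945300
step 3 [1.5y] swap r/2=640/28437: DF=(1 − 640/28437·(0.962400+0.945300))/(1+640/28437) = 117/125 ≈ 0.936000
step 4 [2y] bond c/2=17/400: DF=(4215579/4000000 − 17/400·(0.962400+0.945300+0.936000))/(1+17/400) = 179/200 ≈ 0.895000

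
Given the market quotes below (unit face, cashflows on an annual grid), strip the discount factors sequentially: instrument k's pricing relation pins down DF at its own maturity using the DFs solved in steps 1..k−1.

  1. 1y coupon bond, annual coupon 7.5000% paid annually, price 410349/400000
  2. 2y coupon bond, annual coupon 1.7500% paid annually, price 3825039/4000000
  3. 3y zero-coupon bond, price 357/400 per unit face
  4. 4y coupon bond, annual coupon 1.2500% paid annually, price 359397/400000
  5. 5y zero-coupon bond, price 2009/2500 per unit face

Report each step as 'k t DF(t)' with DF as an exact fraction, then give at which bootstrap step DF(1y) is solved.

1 1 9543/10000
2 2 4617/5000
3 3 357/400
4 4 2133/2500
5 5 2009/2500
DF(1y) is solved at step 1

step 1 [1y] bond c/1=3/40: DF=(410349/400000 − 3/40·(0))/(1+3/40) = 9543/10000 ≈ 0.954300
step 2 [2y] bond c/1=7/400: DF=(3825039/4000000 − 7/400·(0.954300))/(1+7/400) = 4617/5000 ≈ 0.923400
step 3 [3y] zero: DF = P = 357/400 ≈ 0.892500
step 4 [4y] bond c/1=1/80: DF=(359397/400000 − 1/80·(0.954300+0.923400+0.892500))/(1+1/80) = 2133/2500 ≈ 0.853200
step 5 [5y] zero: DF = P = 2009/2500 ≈ 0.803600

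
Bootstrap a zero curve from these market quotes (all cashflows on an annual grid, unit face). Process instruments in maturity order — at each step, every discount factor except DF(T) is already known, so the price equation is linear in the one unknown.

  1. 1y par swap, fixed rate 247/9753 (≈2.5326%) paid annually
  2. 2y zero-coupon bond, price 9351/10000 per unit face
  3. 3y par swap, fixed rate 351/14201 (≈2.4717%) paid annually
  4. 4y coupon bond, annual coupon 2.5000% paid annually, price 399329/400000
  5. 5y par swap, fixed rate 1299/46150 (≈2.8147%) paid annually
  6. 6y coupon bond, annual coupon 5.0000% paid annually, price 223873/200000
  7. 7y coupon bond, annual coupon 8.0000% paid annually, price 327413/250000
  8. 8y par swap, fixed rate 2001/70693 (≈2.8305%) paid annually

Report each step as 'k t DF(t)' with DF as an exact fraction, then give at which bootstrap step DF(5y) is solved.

step 1 [1y] swap r/1=247/9753: DF=(1 − 247/9753·(0))/(1+247/9753) = 9753/10000 ≈ 0.975300
step 2 [2y] zero: DF = P = 9351/10000 ≈ 0.935100
step 3 [3y] swap r/1=351/14201: DF=(1 − 351/14201·(0.975300+0.935100))/(1+351/14201) = 4649/5000 ≈ 0.929800
step 4 [4y] bond c/1=1/40: DF=(399329/400000 − 1/40·(0.975300+0.935100+0.929800))/(1+1/40) = 9047/10000 ≈ 0.904700
step 5 [5y] swap r/1=1299/46150: DF=(1 − 1299/46150·(0.975300+0.935100+0.929800+0.904700))/(1+1299/46150) = 8701/10000 ≈ 0.870100
step 6 [6y] bond c/1=1/20: DF=(223873/200000 − 1/20·(0.975300+0.935100+0.929800+0.904700+0.870100))/(1+1/20) = 8463/10000 ≈ 0.846300
step 7 [7y] bond c/1=2/25: DF=(327413/250000 − 2/25·(0.975300+0.935100+0.929800+0.904700+0.870100+0.846300))/(1+2/25) = 8081/10000 ≈ 0.808100
step 8 [8y] swap r/1=2001/70693: DF=(1 − 2001/70693·(0.975300+0.935100+0.929800+0.904700+0.870100+0.846300+0.808100))/(1+2001/70693) = 7999/10000 ≈ 0.799900

1 1 9753/10000
2 2 9351/10000
3 3 4649/5000
4 4 9047/10000
5 5 8701/10000
6 6 8463/10000
7 7 8081/10000
8 8 7999/10000
DF(5y) is solved at step 5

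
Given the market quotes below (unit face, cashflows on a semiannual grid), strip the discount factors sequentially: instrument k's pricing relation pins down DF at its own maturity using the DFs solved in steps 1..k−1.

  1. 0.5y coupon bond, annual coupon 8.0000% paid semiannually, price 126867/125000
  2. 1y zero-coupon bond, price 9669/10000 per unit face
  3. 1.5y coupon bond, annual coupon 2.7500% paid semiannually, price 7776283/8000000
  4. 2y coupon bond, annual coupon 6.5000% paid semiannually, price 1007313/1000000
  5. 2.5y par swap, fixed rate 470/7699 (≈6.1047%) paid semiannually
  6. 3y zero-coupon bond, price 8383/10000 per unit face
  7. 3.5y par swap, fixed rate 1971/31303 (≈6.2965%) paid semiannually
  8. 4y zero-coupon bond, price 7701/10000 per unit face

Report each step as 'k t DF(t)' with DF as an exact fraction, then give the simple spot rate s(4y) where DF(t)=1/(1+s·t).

step 1 [0.5y] bond c/2=1/25: DF=(126867/125000 − 1/25·(0))/(1+1/25) = 9759/10000 ≈ 0.975900
step 2 [1y] zero: DF = P = 9669/10000 ≈ 0.966900
step 3 [1.5y] bond c/2=11/800: DF=(7776283/8000000 − 11/800·(0.975900+0.966900))/(1+11/800) = 373/400 ≈ 0.932500
step 4 [2y] bond c/2=13/400: DF=(1007313/1000000 − 13/400·(0.975900+0.966900+0.932500))/(1+13/400) = 8851/10000 ≈ 0.885100
step 5 [2.5y] swap r/2=235/7699: DF=(1 − 235/7699·(0.975900+0.966900+0.932500+0.885100))/(1+235/7699) = 859/1000 ≈ 0.859000
step 6 [3y] zero: DF = P = 8383/10000 ≈ 0.838300
step 7 [3.5y] swap r/2=1971/62606: DF=(1 − 1971/62606·(0.975900+0.966900+0.932500+0.885100+0.859000+0.838300))/(1+1971/62606) = 8029/10000 ≈ 0.802900
step 8 [4y] zero: DF = P = 7701/10000 ≈ 0.770100

1 1/2 9759/10000
2 1 9669/10000
3 3/2 373/400
4 2 8851/10000
5 5/2 859/1000
6 3 8383/10000
7 7/2 8029/10000
8 4 7701/10000
s(4y) = (1/(7701/10000) − 1)/(4) = 2299/30804 ≈ 7.4633%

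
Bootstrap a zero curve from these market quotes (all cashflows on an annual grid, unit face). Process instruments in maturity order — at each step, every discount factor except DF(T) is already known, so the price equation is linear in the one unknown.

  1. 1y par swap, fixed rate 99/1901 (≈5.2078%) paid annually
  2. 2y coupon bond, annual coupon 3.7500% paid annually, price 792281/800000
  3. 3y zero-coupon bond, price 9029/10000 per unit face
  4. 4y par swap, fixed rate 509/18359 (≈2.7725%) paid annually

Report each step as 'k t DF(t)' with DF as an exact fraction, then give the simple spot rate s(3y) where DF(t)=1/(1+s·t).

step 1 [1y] swap r/1=99/1901: DF=(1 − 99/1901·(0))/(1+99/1901) = 1901/2000 ≈ 0.950500
step 2 [2y] bond c/1=3/80: DF=(792281/800000 − 3/80·(0.950500))/(1+3/80) = 4601/5000 ≈ 0.920200
step 3 [3y] zero: DF = P = 9029/10000 ≈ 0.902900
step 4 [4y] swap r/1=509/18359: DF=(1 − 509/18359·(0.950500+0.920200+0.902900))/(1+509/18359) = 4491/5000 ≈ 0.898200

1 1 1901/2000
2 2 4601/5000
3 3 9029/10000
4 4 4491/5000
s(3y) = (1/(9029/10000) − 1)/(3) = 971/27087 ≈ 3.5847%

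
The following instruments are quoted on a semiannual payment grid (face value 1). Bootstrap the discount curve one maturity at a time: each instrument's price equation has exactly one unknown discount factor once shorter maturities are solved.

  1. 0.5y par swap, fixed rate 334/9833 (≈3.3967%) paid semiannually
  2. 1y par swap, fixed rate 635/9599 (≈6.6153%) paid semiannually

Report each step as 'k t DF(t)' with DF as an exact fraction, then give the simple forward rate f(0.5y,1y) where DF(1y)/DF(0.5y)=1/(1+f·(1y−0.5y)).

1 1/2 9833/10000
2 1 1873/2000
f(0.5y,1y) = ((9833/10000)/(1873/2000) − 1)/(1/2) = 936/9365 ≈ 9.9947%

step 1 [0.5y] swap r/2=167/9833: DF=(1 − 167/9833·(0))/(1+167/9833) = 9833/10000 ≈ 0.983300
step 2 [1y] swap r/2=635/19198: DF=(1 − 635/19198·(0.983300))/(1+635/19198) = 1873/2000 ≈ 0.936500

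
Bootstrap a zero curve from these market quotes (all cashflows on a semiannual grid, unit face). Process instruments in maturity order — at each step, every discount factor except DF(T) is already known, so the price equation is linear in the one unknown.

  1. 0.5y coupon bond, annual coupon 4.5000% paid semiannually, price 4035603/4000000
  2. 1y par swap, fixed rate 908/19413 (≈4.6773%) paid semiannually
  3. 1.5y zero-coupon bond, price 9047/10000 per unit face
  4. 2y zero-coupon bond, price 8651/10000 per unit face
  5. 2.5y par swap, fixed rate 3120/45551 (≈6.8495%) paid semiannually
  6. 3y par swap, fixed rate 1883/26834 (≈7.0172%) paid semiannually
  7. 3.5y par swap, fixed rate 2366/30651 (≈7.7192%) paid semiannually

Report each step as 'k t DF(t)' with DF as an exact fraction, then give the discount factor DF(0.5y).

1 1/2 9867/10000
2 1 4773/5000
3 3/2 9047/10000
4 2 8651/10000
5 5/2 211/250
6 3 8117/10000
7 7/2 3817/5000
DF(0.5y) = 9867/10000 ≈ 0.986700

step 1 [0.5y] bond c/2=9/400: DF=(4035603/4000000 − 9/400·(0))/(1+9/400) = 9867/10000 ≈ 0.986700
step 2 [1y] swap r/2=454/19413: DF=(1 − 454/19413·(0.986700))/(1+454/19413) = 4773/5000 ≈ 0.954600
step 3 [1.5y] zero: DF = P = 9047/10000 ≈ 0.904700
step 4 [2y] zero: DF = P = 8651/10000 ≈ 0.865100
step 5 [2.5y] swap r/2=1560/45551: DF=(1 − 1560/45551·(0.986700+0.954600+0.904700+0.865100))/(1+1560/45551) = 211/250 ≈ 0.844000
step 6 [3y] swap r/2=1883/53668: DF=(1 − 1883/53668·(0.986700+0.954600+0.904700+0.865100+0.844000))/(1+1883/53668) = 8117/10000 ≈ 0.811700
step 7 [3.5y] swap r/2=1183/30651: DF=(1 − 1183/30651·(0.986700+0.954600+0.904700+0.865100+0.844000+0.811700))/(1+1183/30651) = 3817/5000 ≈ 0.763400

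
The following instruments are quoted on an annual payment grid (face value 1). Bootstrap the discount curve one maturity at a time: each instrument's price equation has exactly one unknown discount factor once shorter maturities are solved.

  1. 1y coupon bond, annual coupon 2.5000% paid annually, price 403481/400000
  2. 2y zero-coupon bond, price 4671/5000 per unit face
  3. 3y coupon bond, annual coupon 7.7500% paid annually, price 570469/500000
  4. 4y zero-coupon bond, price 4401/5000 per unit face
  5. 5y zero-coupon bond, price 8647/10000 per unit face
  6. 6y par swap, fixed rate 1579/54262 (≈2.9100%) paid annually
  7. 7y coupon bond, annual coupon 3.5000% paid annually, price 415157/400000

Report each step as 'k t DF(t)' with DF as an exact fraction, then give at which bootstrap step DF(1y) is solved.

step 1 [1y] bond c/1=1/40: DF=(403481/400000 − 1/40·(0))/(1+1/40) = 9841/10000 ≈ 0.984100
step 2 [2y] zero: DF = P = 4671/5000 ≈ 0.934200
step 3 [3y] bond c/1=31/400: DF=(570469/500000 − 31/400·(0.984100+0.934200))/(1+31/400) = 9209/10000 ≈ 0.920900
step 4 [4y] zero: DF = P = 4401/5000 ≈ 0.880200
step 5 [5y] zero: DF = P = 8647/10000 ≈ 0.864700
step 6 [6y] swap r/1=1579/54262: DF=(1 − 1579/54262·(0.984100+0.934200+0.920900+0.880200+0.864700))/(1+1579/54262) = 8421/10000 ≈ 0.842100
step 7 [7y] bond c/1=7/200: DF=(415157/400000 − 7/200·(0.984100+0.934200+0.920900+0.880200+0.864700+0.842100))/(1+7/200) = 8193/10000 ≈ 0.819300

1 1 9841/10000
2 2 4671/5000
3 3 9209/10000
4 4 4401/5000
5 5 8647/10000
6 6 8421/10000
7 7 8193/10000
DF(1y) is solved at step 1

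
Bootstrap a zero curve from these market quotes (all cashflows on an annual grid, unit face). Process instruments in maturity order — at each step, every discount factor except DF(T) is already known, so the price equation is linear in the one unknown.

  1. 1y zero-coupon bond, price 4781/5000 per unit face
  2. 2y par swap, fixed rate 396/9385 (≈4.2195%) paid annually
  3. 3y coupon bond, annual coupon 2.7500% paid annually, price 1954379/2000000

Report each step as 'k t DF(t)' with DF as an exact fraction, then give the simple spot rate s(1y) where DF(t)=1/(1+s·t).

step 1 [1y] zero: DF = P = 4781/5000 ≈ 0.956200
step 2 [2y] swap r/1=396/9385: DF=(1 − 396/9385·(0.956200))/(1+396/9385) = 1151/1250 ≈ 0.920800
step 3 [3y] bond c/1=11/400: DF=(1954379/2000000 − 11/400·(0.956200+0.920800))/(1+11/400) = 563/625 ≈ 0.900800

1 1 4781/5000
2 2 1151/1250
3 3 563/625
s(1y) = (1/(4781/5000) − 1)/(1) = 219/4781 ≈ 4.5806%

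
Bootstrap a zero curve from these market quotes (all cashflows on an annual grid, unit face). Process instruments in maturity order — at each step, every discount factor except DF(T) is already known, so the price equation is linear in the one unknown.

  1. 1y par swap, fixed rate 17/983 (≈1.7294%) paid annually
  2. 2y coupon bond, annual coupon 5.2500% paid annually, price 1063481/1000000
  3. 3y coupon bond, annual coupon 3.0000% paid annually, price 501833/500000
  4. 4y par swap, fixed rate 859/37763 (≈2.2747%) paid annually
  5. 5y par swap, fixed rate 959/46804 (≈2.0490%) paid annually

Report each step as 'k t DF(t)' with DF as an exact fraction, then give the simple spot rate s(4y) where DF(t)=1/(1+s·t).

step 1 [1y] swap r/1=17/983: DF=(1 − 17/983·(0))/(1+17/983) = 983/1000 ≈ 0.983000
step 2 [2y] bond c/1=21/400: DF=(1063481/1000000 − 21/400·(0.983000))/(1+21/400) = 4807/5000 ≈ 0.961400
step 3 [3y] bond c/1=3/100: DF=(501833/500000 − 3/100·(0.983000+0.961400))/(1+3/100) = 4589/5000 ≈ 0.917800
step 4 [4y] swap r/1=859/37763: DF=(1 − 859/37763·(0.983000+0.961400+0.917800))/(1+859/37763) = 9141/10000 ≈ 0.914100
step 5 [5y] swap r/1=959/46804: DF=(1 − 959/46804·(0.983000+0.961400+0.917800+0.914100))/(1+959/46804) = 9041/10000 ≈ 0.904100

1 1 983/1000
2 2 4807/5000
3 3 4589/5000
4 4 9141/10000
5 5 9041/10000
s(4y) = (1/(9141/10000) − 1)/(4) = 859/36564 ≈ 2.3493%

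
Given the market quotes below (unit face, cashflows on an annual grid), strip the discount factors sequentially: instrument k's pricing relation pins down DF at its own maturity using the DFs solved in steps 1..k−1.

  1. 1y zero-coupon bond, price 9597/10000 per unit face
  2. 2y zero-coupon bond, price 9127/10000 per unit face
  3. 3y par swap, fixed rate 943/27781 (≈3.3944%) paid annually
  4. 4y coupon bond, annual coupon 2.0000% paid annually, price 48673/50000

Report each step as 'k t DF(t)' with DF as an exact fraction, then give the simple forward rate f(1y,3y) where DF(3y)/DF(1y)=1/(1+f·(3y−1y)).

1 1 9597/10000
2 2 9127/10000
3 3 9057/10000
4 4 8999/10000
f(1y,3y) = ((9597/10000)/(9057/10000) − 1)/(2) = 90/3019 ≈ 2.9811%

step 1 [1y] zero: DF = P = 9597/10000 ≈ 0.959700
step 2 [2y] zero: DF = P = 9127/10000 ≈ 0.912700
step 3 [3y] swap r/1=943/27781: DF=(1 − 943/27781·(0.959700+0.912700))/(1+943/27781) = 9057/10000 ≈ 0.905700
step 4 [4y] bond c/1=1/50: DF=(48673/50000 − 1/50·(0.959700+0.912700+0.905700))/(1+1/50) = 8999/10000 ≈ 0.899900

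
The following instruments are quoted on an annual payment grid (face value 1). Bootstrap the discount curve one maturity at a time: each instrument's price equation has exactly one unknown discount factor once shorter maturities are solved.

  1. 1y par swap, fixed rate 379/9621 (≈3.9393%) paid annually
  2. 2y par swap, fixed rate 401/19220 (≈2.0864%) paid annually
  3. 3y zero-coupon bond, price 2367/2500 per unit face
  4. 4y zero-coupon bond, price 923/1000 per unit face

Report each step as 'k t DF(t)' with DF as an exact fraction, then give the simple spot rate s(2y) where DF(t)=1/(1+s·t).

step 1 [1y] swap r/1=379/9621: DF=(1 − 379/9621·(0))/(1+379/9621) = 9621/10000 ≈ 0.962100
step 2 [2y] swap r/1=401/19220: DF=(1 − 401/19220·(0.962100))/(1+401/19220) = 9599/10000 ≈ 0.959900
step 3 [3y] zero: DF = P = 2367/2500 ≈ 0.946800
step 4 [4y] zero: DF = P = 923/1000 ≈ 0.923000

1 1 9621/10000
2 2 9599/10000
3 3 2367/2500
4 4 923/1000
s(2y) = (1/(9599/10000) − 1)/(2) = 401/19198 ≈ 2.0888%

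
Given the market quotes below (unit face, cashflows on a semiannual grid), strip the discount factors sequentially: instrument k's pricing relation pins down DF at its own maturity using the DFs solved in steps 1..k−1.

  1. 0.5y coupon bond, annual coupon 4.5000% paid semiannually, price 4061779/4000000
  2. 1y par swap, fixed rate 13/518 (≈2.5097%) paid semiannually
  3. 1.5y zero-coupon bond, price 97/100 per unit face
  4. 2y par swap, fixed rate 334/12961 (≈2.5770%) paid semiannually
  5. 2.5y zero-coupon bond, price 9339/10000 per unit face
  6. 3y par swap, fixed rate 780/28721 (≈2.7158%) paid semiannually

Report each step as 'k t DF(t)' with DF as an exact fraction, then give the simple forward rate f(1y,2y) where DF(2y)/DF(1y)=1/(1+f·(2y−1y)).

1 1/2 9931/10000
2 1 9753/10000
3 3/2 97/100
4 2 9499/10000
5 5/2 9339/10000
6 3 461/500
f(1y,2y) = ((9753/10000)/(9499/10000) − 1)/(1) = 254/9499 ≈ 2.6740%

step 1 [0.5y] bond c/2=9/400: DF=(4061779/4000000 − 9/400·(0))/(1+9/400) = 9931/10000 ≈ 0.993100
step 2 [1y] swap r/2=13/1036: DF=(1 − 13/1036·(0.993100))/(1+13/1036) = 9753/10000 ≈ 0.975300
step 3 [1.5y] zero: DF = P = 97/100 ≈ 0.970000
step 4 [2y] swap r/2=167/12961: DF=(1 − 167/12961·(0.993100+0.975300+0.970000))/(1+167/12961) = 9499/10000 ≈ 0.949900
step 5 [2.5y] zero: DF = P = 9339/10000 ≈ 0.933900
step 6 [3y] swap r/2=390/28721: DF=(1 − 390/28721·(0.993100+0.975300+0.970000+0.949900+0.933900))/(1+390/28721) = 461/500 ≈ 0.922000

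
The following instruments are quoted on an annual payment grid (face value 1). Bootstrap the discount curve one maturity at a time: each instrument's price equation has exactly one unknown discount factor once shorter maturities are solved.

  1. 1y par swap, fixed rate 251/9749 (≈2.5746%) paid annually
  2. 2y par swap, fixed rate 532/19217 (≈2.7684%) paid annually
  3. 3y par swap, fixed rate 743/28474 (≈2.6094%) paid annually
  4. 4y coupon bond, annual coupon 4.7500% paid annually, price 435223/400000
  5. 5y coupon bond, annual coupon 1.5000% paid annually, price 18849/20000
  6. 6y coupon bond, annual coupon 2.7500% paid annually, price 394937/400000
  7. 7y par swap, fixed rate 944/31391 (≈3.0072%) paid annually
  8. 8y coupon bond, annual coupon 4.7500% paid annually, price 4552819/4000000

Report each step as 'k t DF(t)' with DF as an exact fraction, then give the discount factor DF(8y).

1 1 9749/10000
2 2 2367/2500
3 3 9257/10000
4 4 1137/1250
5 5 873/1000
6 6 837/1000
7 7 507/625
8 8 8019/10000
DF(8y) = 8019/10000 ≈ 0.801900

step 1 [1y] swap r/1=251/9749: DF=(1 − 251/9749·(0))/(1+251/9749) = 9749/10000 ≈ 0.974900
step 2 [2y] swap r/1=532/19217: DF=(1 − 532/19217·(0.974900))/(1+532/19217) = 2367/2500 ≈ 0.946800
step 3 [3y] swap r/1=743/28474: DF=(1 − 743/28474·(0.974900+0.946800))/(1+743/28474) = 9257/10000 ≈ 0.925700
step 4 [4y] bond c/1=19/400: DF=(435223/400000 − 19/400·(0.974900+0.946800+0.925700))/(1+19/400) = 1137/1250 ≈ 0.909600
step 5 [5y] bond c/1=3/200: DF=(18849/20000 − 3/200·(0.974900+0.946800+0.925700+0.909600))/(1+3/200) = 873/1000 ≈ 0.873000
step 6 [6y] bond c/1=11/400: DF=(394937/400000 − 11/400·(0.974900+0.946800+0.925700+0.909600+0.873000))/(1+11/400) = 837/1000 ≈ 0.837000
step 7 [7y] swap r/1=944/31391: DF=(1 − 944/31391·(0.974900+0.946800+0.925700+0.909600+0.873000+0.837000))/(1+944/31391) = 507/625 ≈ 0.811200
step 8 [8y] bond c/1=19/400: DF=(4552819/4000000 − 19/400·(0.974900+0.946800+0.925700+0.909600+0.873000+0.837000+0.811200))/(1+19/400) = 8019/10000 ≈ 0.801900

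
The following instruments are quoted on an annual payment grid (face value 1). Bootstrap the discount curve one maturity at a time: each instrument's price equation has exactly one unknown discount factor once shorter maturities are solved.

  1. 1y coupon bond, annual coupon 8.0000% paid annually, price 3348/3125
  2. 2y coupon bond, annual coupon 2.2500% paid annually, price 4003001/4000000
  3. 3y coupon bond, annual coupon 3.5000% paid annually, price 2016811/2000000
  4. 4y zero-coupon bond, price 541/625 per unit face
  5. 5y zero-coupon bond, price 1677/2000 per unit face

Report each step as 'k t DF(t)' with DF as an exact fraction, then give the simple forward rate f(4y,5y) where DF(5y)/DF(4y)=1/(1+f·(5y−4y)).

1 1 124/125
2 2 9569/10000
3 3 2271/2500
4 4 541/625
5 5 1677/2000
f(4y,5y) = ((541/625)/(1677/2000) − 1)/(1) = 271/8385 ≈ 3.2320%

step 1 [1y] bond c/1=2/25: DF=(3348/3125 − 2/25·(0))/(1+2/25) = 124/125 ≈ 0.992000
step 2 [2y] bond c/1=9/400: DF=(4003001/4000000 − 9/400·(0.992000))/(1+9/400) = 9569/10000 ≈ 0.956900
step 3 [3y] bond c/1=7/200: DF=(2016811/2000000 − 7/200·(0.992000+0.956900))/(1+7/200) = 2271/2500 ≈ 0.908400
step 4 [4y] zero: DF = P = 541/625 ≈ 0.865600
step 5 [5y] zero: DF = P = 1677/2000 ≈ 0.838500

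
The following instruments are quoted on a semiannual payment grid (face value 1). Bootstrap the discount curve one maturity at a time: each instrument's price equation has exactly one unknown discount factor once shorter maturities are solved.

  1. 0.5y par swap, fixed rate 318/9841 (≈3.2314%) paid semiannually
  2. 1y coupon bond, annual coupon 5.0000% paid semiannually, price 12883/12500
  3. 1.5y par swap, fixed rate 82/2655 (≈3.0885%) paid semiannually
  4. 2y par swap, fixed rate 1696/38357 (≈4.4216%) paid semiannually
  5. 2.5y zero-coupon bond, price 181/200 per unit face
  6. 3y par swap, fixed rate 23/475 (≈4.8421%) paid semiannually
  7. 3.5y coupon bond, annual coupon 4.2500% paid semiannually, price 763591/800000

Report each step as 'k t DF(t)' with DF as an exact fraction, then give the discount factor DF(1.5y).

step 1 [0.5y] swap r/2=159/9841: DF=(1 − 159/9841·(0))/(1+159/9841) = 9841/10000 ≈ 0.984100
step 2 [1y] bond c/2=1/40: DF=(12883/12500 − 1/40·(0.984100))/(1+1/40) = 1963/2000 ≈ 0.981500
step 3 [1.5y] swap r/2=41/2655: DF=(1 − 41/2655·(0.984100+0.981500))/(1+41/2655) = 9549/10000 ≈ 0.954900
step 4 [2y] swap r/2=848/38357: DF=(1 − 848/38357·(0.984100+0.981500+0.954900))/(1+848/38357) = 572/625 ≈ 0.915200
step 5 [2.5y] zero: DF = P = 181/200 ≈ 0.905000
step 6 [3y] swap r/2=23/950: DF=(1 − 23/950·(0.984100+0.981500+0.954900+0.915200+0.905000))/(1+23/950) = 8643/10000 ≈ 0.864300
step 7 [3.5y] bond c/2=17/800: DF=(763591/800000 − 17/800·(0.984100+0.981500+0.954900+0.915200+0.905000+0.864300))/(1+17/800) = 409/500 ≈ 0.818000

1 1/2 9841/10000
2 1 1963/2000
3 3/2 9549/10000
4 2 572/625
5 5/2 181/200
6 3 8643/10000
7 7/2 409/500
DF(1.5y) = 9549/10000 ≈ 0.954900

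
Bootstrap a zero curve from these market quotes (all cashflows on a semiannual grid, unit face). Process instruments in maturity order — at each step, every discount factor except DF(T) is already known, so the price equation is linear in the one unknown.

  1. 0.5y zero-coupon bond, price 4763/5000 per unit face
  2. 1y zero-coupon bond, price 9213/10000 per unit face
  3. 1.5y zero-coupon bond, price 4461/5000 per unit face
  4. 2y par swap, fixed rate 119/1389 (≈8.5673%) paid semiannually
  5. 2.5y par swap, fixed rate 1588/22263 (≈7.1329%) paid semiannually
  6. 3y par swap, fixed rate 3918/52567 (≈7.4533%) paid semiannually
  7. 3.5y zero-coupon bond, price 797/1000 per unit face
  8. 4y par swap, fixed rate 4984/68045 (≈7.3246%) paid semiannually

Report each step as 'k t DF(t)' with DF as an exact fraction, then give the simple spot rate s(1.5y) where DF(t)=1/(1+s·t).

step 1 [0.5y] zero: DF = P = 4763/5000 ≈ 0.952600
step 2 [1y] zero: DF = P = 9213/10000 ≈ 0.921300
step 3 [1.5y] zero: DF = P = 4461/5000 ≈ 0.892200
step 4 [2y] swap r/2=119/2778: DF=(1 − 119/2778·(0.952600+0.921300+0.892200))/(1+119/2778) = 8453/10000 ≈ 0.845300
step 5 [2.5y] swap r/2=794/22263: DF=(1 − 794/22263·(0.952600+0.921300+0.892200+0.845300))/(1+794/22263) = 2103/2500 ≈ 0.841200
step 6 [3y] swap r/2=1959/52567: DF=(1 − 1959/52567·(0.952600+0.921300+0.892200+0.845300+0.841200))/(1+1959/52567) = 8041/10000 ≈ 0.804100
step 7 [3.5y] zero: DF = P = 797/1000 ≈ 0.797000
step 8 [4y] swap r/2=2492/68045: DF=(1 − 2492/68045·(0.952600+0.921300+0.892200+0.845300+0.841200+0.804100+0.797000))/(1+2492/68045) = 1877/2500 ≈ 0.750800

1 1/2 4763/5000
2 1 9213/10000
3 3/2 4461/5000
4 2 8453/10000
5 5/2 2103/2500
6 3 8041/10000
7 7/2 797/1000
8 4 1877/2500
s(1.5y) = (1/(4461/5000) − 1)/(3/2) = 1078/13383 ≈ 8.0550%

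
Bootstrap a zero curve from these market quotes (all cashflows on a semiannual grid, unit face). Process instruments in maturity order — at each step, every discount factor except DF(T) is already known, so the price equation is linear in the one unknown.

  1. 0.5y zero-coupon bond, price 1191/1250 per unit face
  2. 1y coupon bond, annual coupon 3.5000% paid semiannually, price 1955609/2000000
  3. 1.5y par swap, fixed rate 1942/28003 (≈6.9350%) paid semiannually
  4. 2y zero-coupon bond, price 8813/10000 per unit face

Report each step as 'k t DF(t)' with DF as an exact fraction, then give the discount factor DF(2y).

step 1 [0.5y] zero: DF = P = 1191/1250 ≈ 0.952800
step 2 [1y] bond c/2=7/400: DF=(1955609/2000000 − 7/400·(0.952800))/(1+7/400) = 4723/5000 ≈ 0.944600
step 3 [1.5y] swap r/2=971/28003: DF=(1 − 971/28003·(0.952800+0.944600))/(1+971/28003) = 9029/10000 ≈ 0.902900
step 4 [2y] zero: DF = P = 8813/10000 ≈ 0.881300

1 1/2 1191/1250
2 1 4723/5000
3 3/2 9029/10000
4 2 8813/10000
DF(2y) = 8813/10000 ≈ 0.881300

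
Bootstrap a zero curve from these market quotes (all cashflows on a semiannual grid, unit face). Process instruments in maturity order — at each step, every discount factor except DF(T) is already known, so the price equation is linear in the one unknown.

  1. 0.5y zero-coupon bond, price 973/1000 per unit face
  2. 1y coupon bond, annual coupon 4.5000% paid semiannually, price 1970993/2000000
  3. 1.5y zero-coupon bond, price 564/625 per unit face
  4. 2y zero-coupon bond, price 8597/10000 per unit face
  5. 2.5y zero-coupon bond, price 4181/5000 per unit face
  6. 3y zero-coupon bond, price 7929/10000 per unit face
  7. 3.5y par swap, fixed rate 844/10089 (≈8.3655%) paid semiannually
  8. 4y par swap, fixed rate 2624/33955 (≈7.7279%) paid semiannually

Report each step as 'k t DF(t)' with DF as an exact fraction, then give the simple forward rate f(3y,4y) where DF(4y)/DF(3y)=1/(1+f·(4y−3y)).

step 1 [0.5y] zero: DF = P = 973/1000 ≈ 0.973000
step 2 [1y] bond c/2=9/400: DF=(1970993/2000000 − 9/400·(0.973000))/(1+9/400) = 589/625 ≈ 0.942400
step 3 [1.5y] zero: DF = P = 564/625 ≈ 0.902400
step 4 [2y] zero: DF = P = 8597/10000 ≈ 0.859700
step 5 [2.5y] zero: DF = P = 4181/5000 ≈ 0.836200
step 6 [3y] zero: DF = P = 7929/10000 ≈ 0.792900
step 7 [3.5y] swap r/2=422/10089: DF=(1 − 422/10089·(0.973000+0.942400+0.902400+0.859700+0.836200+0.792900))/(1+422/10089) = 1867/2500 ≈ 0.746800
step 8 [4y] swap r/2=1312/33955: DF=(1 − 1312/33955·(0.973000+0.942400+0.902400+0.859700+0.836200+0.792900+0.746800))/(1+1312/33955) = 461/625 ≈ 0.737600

1 1/2 973/1000
2 1 589/625
3 3/2 564/625
4 2 8597/10000
5 5/2 4181/5000
6 3 7929/10000
7 7/2 1867/2500
8 4 461/625
f(3y,4y) = ((7929/10000)/(461/625) − 1)/(1) = 553/7376 ≈ 7.4973%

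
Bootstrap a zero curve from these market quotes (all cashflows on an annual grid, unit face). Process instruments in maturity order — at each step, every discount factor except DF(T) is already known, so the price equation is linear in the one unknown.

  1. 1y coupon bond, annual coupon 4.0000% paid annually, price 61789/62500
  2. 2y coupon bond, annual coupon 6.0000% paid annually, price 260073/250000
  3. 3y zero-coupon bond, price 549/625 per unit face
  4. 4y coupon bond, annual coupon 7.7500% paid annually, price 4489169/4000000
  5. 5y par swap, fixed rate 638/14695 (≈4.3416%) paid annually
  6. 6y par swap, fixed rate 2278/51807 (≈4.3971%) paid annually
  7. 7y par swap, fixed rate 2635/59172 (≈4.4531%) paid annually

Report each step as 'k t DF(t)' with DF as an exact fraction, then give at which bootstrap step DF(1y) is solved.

step 1 [1y] bond c/1=1/25: DF=(61789/62500 − 1/25·(0))/(1+1/25) = 4753/5000 ≈ 0.950600
step 2 [2y] bond c/1=3/50: DF=(260073/250000 − 3/50·(0.950600))/(1+3/50) = 2319/2500 ≈ 0.927600
step 3 [3y] zero: DF = P = 549/625 ≈ 0.878400
step 4 [4y] bond c/1=31/400: DF=(4489169/4000000 − 31/400·(0.950600+0.927600+0.878400))/(1+31/400) = 8433/10000 ≈ 0.843300
step 5 [5y] swap r/1=638/14695: DF=(1 − 638/14695·(0.950600+0.927600+0.878400+0.843300))/(1+638/14695) = 4043/5000 ≈ 0.808600
step 6 [6y] swap r/1=2278/51807: DF=(1 − 2278/51807·(0.950600+0.927600+0.878400+0.843300+0.808600))/(1+2278/51807) = 3861/5000 ≈ 0.772200
step 7 [7y] swap r/1=2635/59172: DF=(1 − 2635/59172·(0.950600+0.927600+0.878400+0.843300+0.808600+0.772200))/(1+2635/59172) = 1473/2000 ≈ 0.736500

1 1 4753/5000
2 2 2319/2500
3 3 549/625
4 4 8433/10000
5 5 4043/5000
6 6 3861/5000
7 7 1473/2000
DF(1y) is solved at step 1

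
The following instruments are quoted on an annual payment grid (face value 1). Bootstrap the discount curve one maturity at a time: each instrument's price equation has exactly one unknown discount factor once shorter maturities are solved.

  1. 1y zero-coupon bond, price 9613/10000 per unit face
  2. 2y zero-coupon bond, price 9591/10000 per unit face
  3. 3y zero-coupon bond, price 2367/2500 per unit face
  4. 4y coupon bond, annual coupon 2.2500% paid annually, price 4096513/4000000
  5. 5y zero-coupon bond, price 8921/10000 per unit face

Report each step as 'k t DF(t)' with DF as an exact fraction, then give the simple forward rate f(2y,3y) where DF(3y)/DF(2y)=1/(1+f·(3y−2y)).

step 1 [1y] zero: DF = P = 9613/10000 ≈ 0.961300
step 2 [2y] zero: DF = P = 9591/10000 ≈ 0.959100
step 3 [3y] zero: DF = P = 2367/2500 ≈ 0.946800
step 4 [4y] bond c/1=9/400: DF=(4096513/4000000 − 9/400·(0.961300+0.959100+0.946800))/(1+9/400) = 1877/2000 ≈ 0.938500
step 5 [5y] zero: DF = P = 8921/10000 ≈ 0.892100

1 1 9613/10000
2 2 9591/10000
3 3 2367/2500
4 4 1877/2000
5 5 8921/10000
f(2y,3y) = ((9591/10000)/(2367/2500) − 1)/(1) = 41/3156 ≈ 1.2991%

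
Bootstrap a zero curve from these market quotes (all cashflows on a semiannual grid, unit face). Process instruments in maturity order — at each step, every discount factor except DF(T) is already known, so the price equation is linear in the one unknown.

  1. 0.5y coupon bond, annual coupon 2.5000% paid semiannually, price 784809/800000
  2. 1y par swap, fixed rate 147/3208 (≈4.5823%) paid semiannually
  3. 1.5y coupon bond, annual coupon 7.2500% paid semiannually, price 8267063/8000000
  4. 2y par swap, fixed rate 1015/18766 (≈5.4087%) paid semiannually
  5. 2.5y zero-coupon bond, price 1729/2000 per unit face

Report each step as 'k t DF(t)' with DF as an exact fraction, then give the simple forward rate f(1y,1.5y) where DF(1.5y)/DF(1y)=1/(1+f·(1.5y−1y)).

1 1/2 9689/10000
2 1 9559/10000
3 3/2 9299/10000
4 2 1797/2000
5 5/2 1729/2000
f(1y,1.5y) = ((9559/10000)/(9299/10000) − 1)/(1/2) = 520/9299 ≈ 5.5920%

step 1 [0.5y] bond c/2=1/80: DF=(784809/800000 − 1/80·(0))/(1+1/80) = 9689/10000 ≈ 0.968900
step 2 [1y] swap r/2=147/6416: DF=(1 − 147/6416·(0.968900))/(1+147/6416) = 9559/10000 ≈ 0.955900
step 3 [1.5y] bond c/2=29/800: DF=(8267063/8000000 − 29/800·(0.968900+0.955900))/(1+29/800) = 9299/10000 ≈ 0.929900
step 4 [2y] swap r/2=1015/37532: DF=(1 − 1015/37532·(0.968900+0.955900+0.929900))/(1+1015/37532) = 1797/2000 ≈ 0.898500
step 5 [2.5y] zero: DF = P = 1729/2000 ≈ 0.864500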